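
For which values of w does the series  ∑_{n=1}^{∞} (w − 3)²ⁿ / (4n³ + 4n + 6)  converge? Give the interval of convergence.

[2, 4]

By the ratio test, |a_{n+1}/a_n| = (4n³ + 4n + 6)/(4(n+1)³ + 4(n+1) + 6) → 1.
Since the exponent of (w − 3) increases by 2 each term, convergence requires |w − 3|² < 1, hence R = 1.
At w = 4: the series is dominated by a constant times Σ 1/n³, which converges (p = 3 > 1).
Endpoint w = 2: absolute convergence follows by limit comparison with Σ 1/n³.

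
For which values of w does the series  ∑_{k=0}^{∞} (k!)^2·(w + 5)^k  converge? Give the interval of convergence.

{-5}

Apply the ratio test: |a_{k+1}| / |a_k| = (k+1)², which tends to ∞ as k → ∞.
Since the ratio → ∞, the series diverges for every w ≠ -5, and R = 0.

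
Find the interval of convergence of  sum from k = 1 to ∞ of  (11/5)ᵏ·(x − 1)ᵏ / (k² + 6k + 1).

Apply the ratio test: |a_{k+1}| / |a_k| = [(k² + 6k + 1)/((k+1)² + 6(k+1) + 1)] · 11/5, which tends to 11/5 as k → ∞.
Convergence for |x − 1| · 11/5 < 1, i.e. |x − 1| < 5/11. So R = 5/11.
At x = 16/11: absolute convergence follows by limit comparison with Σ 1/k².
Check x = 6/11: absolute convergence follows by limit comparison with Σ 1/k².

[6/11, 16/11]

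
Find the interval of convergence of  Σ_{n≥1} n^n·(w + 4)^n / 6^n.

Applying the root test, |a_n|^(1/n) = n/6 → ∞.
The root grows without bound, so R = 0 (convergence only at w = -4).

{-4}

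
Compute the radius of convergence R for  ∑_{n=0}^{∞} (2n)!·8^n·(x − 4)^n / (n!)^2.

R = 1/32

Ratio test: |a_{n+1}/a_n| = (2n+1)·(2n+2)/(n+1)² · 8 → 32 as n → ∞.
The series converges when 32 · |x − 4| < 1, giving R = 1/32.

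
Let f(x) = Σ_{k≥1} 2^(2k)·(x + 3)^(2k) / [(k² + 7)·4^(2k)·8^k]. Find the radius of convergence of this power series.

Ratio test: |a_{k+1}/a_k| = [(k² + 7)/((k+1)² + 7)] · 4/(16·8) → 1/32 as k → ∞.
Successive powers of (x + 3) differ by 2, so the series converges when |x + 3|² · 1/32 < 1, i.e. |x + 3| < √(32). So R = 4√2.

R = 4√2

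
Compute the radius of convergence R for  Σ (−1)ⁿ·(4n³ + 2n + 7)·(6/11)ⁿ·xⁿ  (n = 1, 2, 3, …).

R = 11/6

Apply the ratio test: |a_{n+1}| / |a_n| = [(4(n+1)³ + 2(n+1) + 7)/(4n³ + 2n + 7)] · 6/11, which tends to 6/11 as n → ∞.
Hence the series converges for |x| < 1/(6/11) = 11/6, so the radius of convergence is 11/6.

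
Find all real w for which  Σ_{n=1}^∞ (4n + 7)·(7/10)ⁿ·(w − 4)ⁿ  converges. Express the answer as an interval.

(18/7, 38/7)

The ratio of consecutive coefficients is [(4(n+1) + 7)/(4n + 7)] · 7/10 → 7/10.
Convergence for |w − 4| · 7/10 < 1, i.e. |w − 4| < 10/7. So R = 10/7.
Endpoint w = 38/7: the n-th term does not approach 0; divergence by the term test.
Endpoint w = 18/7: the n-th term does not approach 0; divergence by the term test.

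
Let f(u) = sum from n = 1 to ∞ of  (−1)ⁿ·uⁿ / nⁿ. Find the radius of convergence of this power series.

Root test: |a_n|^(1/n) = 1/n → 0.
Since the n-th root of |a_n| tends to 0, the series converges for all real u; R = ∞.

R = ∞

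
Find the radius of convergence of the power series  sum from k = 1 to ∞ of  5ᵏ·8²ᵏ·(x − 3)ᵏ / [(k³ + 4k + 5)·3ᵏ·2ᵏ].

R = 3/160

The ratio of consecutive coefficients is [(k³ + 4k + 5)/((k+1)³ + 4(k+1) + 5)] · 5·64/(3·2) → 160/3.
Thus R = 1/(160/3) = 3/160.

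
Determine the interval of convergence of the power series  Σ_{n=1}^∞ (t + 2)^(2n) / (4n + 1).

Apply the ratio test: |a_{n+1}| / |a_n| = (4n + 1)/(4(n+1) + 1), which tends to 1 as n → ∞.
Writing y = (t + 2)², the series in y has radius 1, so |t + 2| < √(1) = 1 and R = 1.
Endpoint t = -1: comparison with the harmonic series Σ 1/n shows the series diverges.
Endpoint t = -3: comparison with the harmonic series Σ 1/n shows the series diverges.

(-3, -1)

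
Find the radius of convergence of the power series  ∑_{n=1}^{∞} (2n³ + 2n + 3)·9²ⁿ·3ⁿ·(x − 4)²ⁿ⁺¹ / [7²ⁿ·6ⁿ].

R = 7√2/9

Apply the ratio test: |a_{n+1}| / |a_n| = [(2(n+1)³ + 2(n+1) + 3)/(2n³ + 2n + 3)] · 81·3/(49·6), which tends to 81/98 as n → ∞.
Since the exponent of (x − 4) increases by 2 each term, convergence requires |x − 4|² < 98/81, hence R = 7√2/9.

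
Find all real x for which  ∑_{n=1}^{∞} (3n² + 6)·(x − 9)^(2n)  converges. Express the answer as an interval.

Ratio test: |a_{n+1}/a_n| = (3(n+1)² + 6)/(3n² + 6) → 1 as n → ∞.
Since the exponent of (x − 9) increases by 2 each term, convergence requires |x − 9|² < 1, hence R = 1.
Check x = 10: the terms have absolute value of order n², which does not tend to 0, so the series diverges by the divergence test.
At x = 8: the terms have absolute value of order n², which does not tend to 0, so the series diverges by the divergence test.

(8, 10)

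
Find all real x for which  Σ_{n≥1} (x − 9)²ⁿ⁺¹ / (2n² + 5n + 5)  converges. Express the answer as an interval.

The ratio of consecutive coefficients is (2n² + 5n + 5)/(2(n+1)² + 5(n+1) + 5) → 1.
Since the exponent of (x − 9) increases by 2 each term, convergence requires |x − 9|² < 1, hence R = 1.
Endpoint x = 10: the series is dominated by a constant times Σ 1/n², which converges (p = 2 > 1).
Check x = 8: absolute convergence follows by limit comparison with Σ 1/n².

[8, 10]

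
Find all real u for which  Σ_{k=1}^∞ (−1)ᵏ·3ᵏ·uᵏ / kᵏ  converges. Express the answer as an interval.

(−∞, ∞)

Root test: |a_k|^(1/k) = 3/k → 0.
The limit is 0 for every u, so R = ∞.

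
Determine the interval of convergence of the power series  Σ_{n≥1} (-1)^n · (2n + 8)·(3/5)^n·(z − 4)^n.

(7/3, 17/3)

Apply the ratio test: |a_{n+1}| / |a_n| = [(2(n+1) + 8)/(2n + 8)] · 3/5, which tends to 3/5 as n → ∞.
Hence the series converges for |z − 4| < 1/(3/5) = 5/3, so the radius of convergence is 5/3.
At z = 17/3: the n-th term does not approach 0; divergence by the term test.
At z = 7/3: the terms have absolute value of order n, which does not tend to 0, so the series diverges by the divergence test.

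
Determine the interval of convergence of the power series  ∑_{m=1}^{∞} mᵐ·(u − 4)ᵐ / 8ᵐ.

Root test: |a_m|^(1/m) = m/8 → ∞.
The root grows without bound, so R = 0 (convergence only at u = 4).

{4}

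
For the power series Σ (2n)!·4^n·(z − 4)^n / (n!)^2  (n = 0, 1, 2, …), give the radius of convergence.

R = 1/16

Apply the ratio test: |a_{n+1}| / |a_n| = (2n+1)·(2n+2)/(n+1)² · 4, which tends to 16 as n → ∞.
Hence the series converges for |z − 4| < 1/(16) = 1/16, so the radius of convergence is 1/16.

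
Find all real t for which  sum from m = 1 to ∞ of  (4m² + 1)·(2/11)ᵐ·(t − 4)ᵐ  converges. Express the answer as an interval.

By the ratio test, |a_{m+1}/a_m| = [(4(m+1)² + 1)/(4m² + 1)] · 2/11 → 2/11.
Thus R = 1/(2/11) = 11/2.
Endpoint t = 19/2: the m-th term does not approach 0; divergence by the term test.
At t = -3/2: the terms have absolute value of order m², which does not tend to 0, so the series diverges by the divergence test.

(-3/2, 19/2)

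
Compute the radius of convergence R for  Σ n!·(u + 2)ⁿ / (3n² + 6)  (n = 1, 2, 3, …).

R = 0

Apply the ratio test: |a_{n+1}| / |a_n| = (n+1) · (3n² + 6)/(3(n+1)² + 6), which tends to ∞ as n → ∞.
Since the ratio → ∞, the series diverges for every u ≠ -2, and R = 0.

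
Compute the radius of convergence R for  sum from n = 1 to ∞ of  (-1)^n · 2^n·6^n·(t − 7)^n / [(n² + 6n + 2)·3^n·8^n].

R = 2

By the ratio test, |a_{n+1}/a_n| = [(n² + 6n + 2)/((n+1)² + 6(n+1) + 2)] · 2·6/(3·8) → 1/2.
The series converges when 1/2 · |t − 7| < 1, giving R = 2.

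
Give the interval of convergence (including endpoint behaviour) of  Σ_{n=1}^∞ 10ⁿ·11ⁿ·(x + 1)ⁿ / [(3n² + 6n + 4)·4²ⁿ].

[-63/55, -47/55]

The ratio of consecutive coefficients is [(3n² + 6n + 4)/(3(n+1)² + 6(n+1) + 4)] · 10·11/16 → 55/8.
The series converges when 55/8 · |x + 1| < 1, giving R = 8/55.
Endpoint x = -47/55: the terms are on the order of 1/n², so the series converges absolutely by comparison with the p-series (p = 2 > 1).
At x = -63/55: the series is dominated by a constant times Σ 1/n², which converges (p = 2 > 1).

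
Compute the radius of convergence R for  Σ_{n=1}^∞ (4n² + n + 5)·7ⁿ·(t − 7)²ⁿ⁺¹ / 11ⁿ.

R = √77/7

Ratio test: |a_{n+1}/a_n| = [(4(n+1)² + (n+1) + 5)/(4n² + n + 5)] · 7/11 → 7/11 as n → ∞.
Writing y = (t − 7)², the series in y has radius 11/7, so |t − 7| < √(11/7) and R = √77/7.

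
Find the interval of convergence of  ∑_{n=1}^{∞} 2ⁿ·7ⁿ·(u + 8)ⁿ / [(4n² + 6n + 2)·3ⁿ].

The ratio of consecutive coefficients is [(4n² + 6n + 2)/(4(n+1)² + 6(n+1) + 2)] · 2·7/3 → 14/3.
Convergence for |u + 8| · 14/3 < 1, i.e. |u + 8| < 3/14. So R = 3/14.
When u = -109/14, absolute convergence follows by limit comparison with Σ 1/n².
Check u = -115/14: the terms are on the order of 1/n², so the series converges absolutely by comparison with the p-series (p = 2 > 1).

[-115/14, -109/14]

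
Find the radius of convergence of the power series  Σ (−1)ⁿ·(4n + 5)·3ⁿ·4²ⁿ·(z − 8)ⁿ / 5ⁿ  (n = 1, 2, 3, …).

R = 5/48

By the ratio test, |a_{n+1}/a_n| = [(4(n+1) + 5)/(4n + 5)] · 3·16/5 → 48/5.
Thus R = 1/(48/5) = 5/48.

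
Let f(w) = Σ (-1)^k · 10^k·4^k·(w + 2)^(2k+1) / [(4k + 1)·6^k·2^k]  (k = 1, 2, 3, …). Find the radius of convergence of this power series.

R = √30/10

Ratio test: |a_{k+1}/a_k| = [(4k + 1)/(4(k+1) + 1)] · 10·4/(6·2) → 10/3 as k → ∞.
Writing y = (w + 2)², the series in y has radius 3/10, so |w + 2| < √(3/10) and R = √30/10.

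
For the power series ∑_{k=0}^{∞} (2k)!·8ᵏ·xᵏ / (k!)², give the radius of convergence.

R = 1/32

Ratio test: |a_{k+1}/a_k| = (2k+1)·(2k+2)/(k+1)² · 8 → 32 as k → ∞.
The series converges when 32 · |x| < 1, giving R = 1/32.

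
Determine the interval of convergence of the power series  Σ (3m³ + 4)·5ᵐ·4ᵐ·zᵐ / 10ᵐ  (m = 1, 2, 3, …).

The ratio of consecutive coefficients is [(3(m+1)³ + 4)/(3m³ + 4)] · 5·4/10 → 2.
The series converges when 2 · |z| < 1, giving R = 1/2.
Endpoint z = 1/2: the terms have absolute value of order m³, which does not tend to 0, so the series diverges by the divergence test.
At z = -1/2: the terms do not tend to 0, so the series diverges.

(-1/2, 1/2)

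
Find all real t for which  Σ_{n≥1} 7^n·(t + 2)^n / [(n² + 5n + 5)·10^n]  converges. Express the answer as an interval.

The ratio of consecutive coefficients is [(n² + 5n + 5)/((n+1)² + 5(n+1) + 5)] · 7/10 → 7/10.
Hence the series converges for |t + 2| < 1/(7/10) = 10/7, so the radius of convergence is 10/7.
Check t = -4/7: the terms are on the order of 1/n², so the series converges absolutely by comparison with the p-series (p = 2 > 1).
When t = -24/7, absolute convergence follows by limit comparison with Σ 1/n².

[-24/7, -4/7]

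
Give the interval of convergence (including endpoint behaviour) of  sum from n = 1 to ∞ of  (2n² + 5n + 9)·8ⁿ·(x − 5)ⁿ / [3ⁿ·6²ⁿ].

(-17/2, 37/2)

By the ratio test, |a_{n+1}/a_n| = [(2(n+1)² + 5(n+1) + 9)/(2n² + 5n + 9)] · 8/(3·36) → 2/27.
The series converges when 2/27 · |x − 5| < 1, giving R = 27/2.
Endpoint x = 37/2: the terms have absolute value of order n², which does not tend to 0, so the series diverges by the divergence test.
When x = -17/2, the n-th term does not approach 0; divergence by the term test.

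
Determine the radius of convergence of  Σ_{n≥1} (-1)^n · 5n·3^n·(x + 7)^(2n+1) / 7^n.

R = √21/3

Apply the ratio test: |a_{n+1}| / |a_n| = [5(n+1)/5n] · 3/7, which tends to 3/7 as n → ∞.
Since the exponent of (x + 7) increases by 2 each term, convergence requires |x + 7|² < 7/3, hence R = √21/3.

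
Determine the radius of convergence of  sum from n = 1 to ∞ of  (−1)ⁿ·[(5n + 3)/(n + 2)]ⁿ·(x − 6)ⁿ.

Applying the root test, |a_n|^(1/n) = (5n + 3)/(n + 2) → 5.
Thus R = 1/(5) = 1/5.

R = 1/5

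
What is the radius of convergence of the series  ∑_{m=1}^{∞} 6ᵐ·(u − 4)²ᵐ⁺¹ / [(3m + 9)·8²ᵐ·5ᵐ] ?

Apply the ratio test: |a_{m+1}| / |a_m| = [(3m + 9)/(3(m+1) + 9)] · 6/(64·5), which tends to 3/160 as m → ∞.
Successive powers of (u − 4) differ by 2, so the series converges when |u − 4|² · 3/160 < 1, i.e. |u − 4| < √(160/3). So R = 4√30/3.

R = 4√30/3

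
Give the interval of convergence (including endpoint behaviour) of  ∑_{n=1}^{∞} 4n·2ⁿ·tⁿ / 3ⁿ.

(-3/2, 3/2)

The ratio of consecutive coefficients is [4(n+1)/4n] · 2/3 → 2/3.
Thus R = 1/(2/3) = 3/2.
Check t = 3/2: the terms have absolute value of order n, which does not tend to 0, so the series diverges by the divergence test.
Endpoint t = -3/2: the terms do not tend to 0, so the series diverges.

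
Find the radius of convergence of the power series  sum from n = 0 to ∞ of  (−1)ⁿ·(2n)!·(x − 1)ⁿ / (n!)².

R = 1/4

The ratio of consecutive coefficients is (2n+1)·(2n+2)/(n+1)² → 4.
The series converges when 4 · |x − 1| < 1, giving R = 1/4.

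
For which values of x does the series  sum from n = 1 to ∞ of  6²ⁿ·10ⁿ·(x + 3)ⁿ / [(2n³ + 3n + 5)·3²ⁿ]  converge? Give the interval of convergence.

[-121/40, -119/40]

The ratio of consecutive coefficients is [(2n³ + 3n + 5)/(2(n+1)³ + 3(n+1) + 5)] · 36·10/9 → 40.
The series converges when 40 · |x + 3| < 1, giving R = 1/40.
At x = -119/40: absolute convergence follows by limit comparison with Σ 1/n³.
Check x = -121/40: absolute convergence follows by limit comparison with Σ 1/n³.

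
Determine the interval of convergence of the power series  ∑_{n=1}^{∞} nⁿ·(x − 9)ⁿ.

By the Cauchy root test, |a_n|^(1/n) = n → ∞.
The root grows without bound, so R = 0 (convergence only at x = 9).

{9}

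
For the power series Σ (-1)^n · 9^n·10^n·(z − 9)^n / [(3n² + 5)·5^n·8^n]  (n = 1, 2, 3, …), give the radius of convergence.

R = 4/9

Apply the ratio test: |a_{n+1}| / |a_n| = [(3n² + 5)/(3(n+1)² + 5)] · 9·10/(5·8), which tends to 9/4 as n → ∞.
Convergence for |z − 9| · 9/4 < 1, i.e. |z − 9| < 4/9. So R = 4/9.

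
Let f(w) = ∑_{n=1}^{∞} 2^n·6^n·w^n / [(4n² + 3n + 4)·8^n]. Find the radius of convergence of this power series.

By the ratio test, |a_{n+1}/a_n| = [(4n² + 3n + 4)/(4(n+1)² + 3(n+1) + 4)] · 2·6/8 → 3/2.
The series converges when 3/2 · |w| < 1, giving R = 2/3.

R = 2/3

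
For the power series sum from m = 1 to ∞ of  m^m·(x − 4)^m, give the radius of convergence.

R = 0

Applying the root test, |a_m|^(1/m) = m → ∞.
Since the m-th root of |a_m| is unbounded, the series converges only at x = 4; R = 0.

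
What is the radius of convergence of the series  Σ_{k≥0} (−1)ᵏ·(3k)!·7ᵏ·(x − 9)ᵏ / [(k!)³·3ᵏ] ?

Ratio test: |a_{k+1}/a_k| = (3k+1)·(3k+2)·(3k+3)/(k+1)³ · 7/3 → 63 as k → ∞.
Thus R = 1/(63) = 1/63.

R = 1/63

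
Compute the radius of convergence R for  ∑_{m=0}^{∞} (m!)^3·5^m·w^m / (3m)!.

R = 27/5

By the ratio test, |a_{m+1}/a_m| = (m+1)³/[(3m+1)·(3m+2)·(3m+3)] · 5 → 5/27.
Convergence for |w| · 5/27 < 1, i.e. |w| < 27/5. So R = 27/5.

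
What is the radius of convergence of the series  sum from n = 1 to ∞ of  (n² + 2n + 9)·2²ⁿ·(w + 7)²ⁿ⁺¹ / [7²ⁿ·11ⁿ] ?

R = 7√11/2

Apply the ratio test: |a_{n+1}| / |a_n| = [((n+1)² + 2(n+1) + 9)/(n² + 2n + 9)] · 4/(49·11), which tends to 4/539 as n → ∞.
Since the exponent of (w + 7) increases by 2 each term, convergence requires |w + 7|² < 539/4, hence R = 7√11/2.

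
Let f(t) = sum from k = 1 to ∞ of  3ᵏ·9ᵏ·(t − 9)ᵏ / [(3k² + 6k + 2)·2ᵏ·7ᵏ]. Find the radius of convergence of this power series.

R = 14/27

Apply the ratio test: |a_{k+1}| / |a_k| = [(3k² + 6k + 2)/(3(k+1)² + 6(k+1) + 2)] · 3·9/(2·7), which tends to 27/14 as k → ∞.
Hence the series converges for |t − 9| < 1/(27/14) = 14/27, so the radius of convergence is 14/27.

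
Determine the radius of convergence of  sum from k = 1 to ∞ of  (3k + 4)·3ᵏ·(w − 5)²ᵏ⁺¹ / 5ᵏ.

R = √15/3

Ratio test: |a_{k+1}/a_k| = [(3(k+1) + 4)/(3k + 4)] · 3/5 → 3/5 as k → ∞.
Writing y = (w − 5)², the series in y has radius 5/3, so |w − 5| < √(5/3) and R = √15/3.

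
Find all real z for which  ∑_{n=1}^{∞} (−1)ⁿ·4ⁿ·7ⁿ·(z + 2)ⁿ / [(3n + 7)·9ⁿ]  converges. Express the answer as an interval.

(-65/28, -47/28]

Apply the ratio test: |a_{n+1}| / |a_n| = [(3n + 7)/(3(n+1) + 7)] · 4·7/9, which tends to 28/9 as n → ∞.
Thus R = 1/(28/9) = 9/28.
At z = -47/28: the terms alternate in sign and decrease monotonically to 0 in absolute value (size ~ c/n), so the alternating series test gives convergence.
Endpoint z = -65/28: the terms are asymptotic to a nonzero constant times 1/n, so the series diverges by limit comparison with Σ 1/n.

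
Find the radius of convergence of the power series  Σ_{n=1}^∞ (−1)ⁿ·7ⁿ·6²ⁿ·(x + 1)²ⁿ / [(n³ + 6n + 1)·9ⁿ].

The ratio of consecutive coefficients is [(n³ + 6n + 1)/((n+1)³ + 6(n+1) + 1)] · 7·36/9 → 28.
Since the exponent of (x + 1) increases by 2 each term, convergence requires |x + 1|² < 1/28, hence R = √7/14.

R = √7/14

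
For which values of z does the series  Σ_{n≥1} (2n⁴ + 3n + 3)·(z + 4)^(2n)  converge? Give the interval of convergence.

(-5, -3)

Ratio test: |a_{n+1}/a_n| = (2(n+1)⁴ + 3(n+1) + 3)/(2n⁴ + 3n + 3) → 1 as n → ∞.
Writing y = (z + 4)², the series in y has radius 1, so |z + 4| < √(1) = 1 and R = 1.
Check z = -3: the terms do not tend to 0, so the series diverges.
Endpoint z = -5: the n-th term does not approach 0; divergence by the term test.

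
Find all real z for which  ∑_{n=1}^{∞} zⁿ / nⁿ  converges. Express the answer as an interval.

(−∞, ∞)

Applying the root test, |a_n|^(1/n) = 1/n → 0.
Since the n-th root of |a_n| tends to 0, the series converges for all real z; R = ∞.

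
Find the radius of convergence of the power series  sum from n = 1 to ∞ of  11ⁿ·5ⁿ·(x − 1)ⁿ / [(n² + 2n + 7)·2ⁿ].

R = 2/55

The ratio of consecutive coefficients is [(n² + 2n + 7)/((n+1)² + 2(n+1) + 7)] · 11·5/2 → 55/2.
Hence the series converges for |x − 1| < 1/(55/2) = 2/55, so the radius of convergence is 2/55.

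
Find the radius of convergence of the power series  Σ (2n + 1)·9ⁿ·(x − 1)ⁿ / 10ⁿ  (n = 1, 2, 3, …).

The ratio of consecutive coefficients is [(2(n+1) + 1)/(2n + 1)] · 9/10 → 9/10.
The series converges when 9/10 · |x − 1| < 1, giving R = 10/9.

R = 10/9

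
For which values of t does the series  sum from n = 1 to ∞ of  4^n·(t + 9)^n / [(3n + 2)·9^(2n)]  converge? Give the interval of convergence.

[-117/4, 45/4)

Apply the ratio test: |a_{n+1}| / |a_n| = [(3n + 2)/(3(n+1) + 2)] · 4/81, which tends to 4/81 as n → ∞.
The series converges when 4/81 · |t + 9| < 1, giving R = 81/4.
At t = 45/4: the terms behave like c/n; limit comparison with the harmonic series gives divergence.
When t = -117/4, convergence follows from the alternating series test (terms decrease monotonically to 0).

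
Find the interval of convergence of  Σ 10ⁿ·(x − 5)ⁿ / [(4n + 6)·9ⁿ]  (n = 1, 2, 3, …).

[41/10, 59/10)

Ratio test: |a_{n+1}/a_n| = [(4n + 6)/(4(n+1) + 6)] · 10/9 → 10/9 as n → ∞.
Thus R = 1/(10/9) = 9/10.
Endpoint x = 59/10: comparison with the harmonic series Σ 1/n shows the series diverges.
When x = 41/10, convergence follows from the alternating series test (terms decrease monotonically to 0).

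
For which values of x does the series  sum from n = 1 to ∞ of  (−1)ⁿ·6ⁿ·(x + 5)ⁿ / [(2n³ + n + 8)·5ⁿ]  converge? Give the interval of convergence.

Apply the ratio test: |a_{n+1}| / |a_n| = [(2n³ + n + 8)/(2(n+1)³ + (n+1) + 8)] · 6/5, which tends to 6/5 as n → ∞.
Hence the series converges for |x + 5| < 1/(6/5) = 5/6, so the radius of convergence is 5/6.
Endpoint x = -25/6: absolute convergence follows by limit comparison with Σ 1/n³.
Check x = -35/6: the terms are on the order of 1/n³, so the series converges absolutely by comparison with the p-series (p = 3 > 1).

[-35/6, -25/6]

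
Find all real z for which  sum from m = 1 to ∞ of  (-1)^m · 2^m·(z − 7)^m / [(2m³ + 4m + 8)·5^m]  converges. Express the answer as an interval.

Apply the ratio test: |a_{m+1}| / |a_m| = [(2m³ + 4m + 8)/(2(m+1)³ + 4(m+1) + 8)] · 2/5, which tends to 2/5 as m → ∞.
The series converges when 2/5 · |z − 7| < 1, giving R = 5/2.
Check z = 19/2: the series is dominated by a constant times Σ 1/m³, which converges (p = 3 > 1).
Check z = 9/2: the terms are on the order of 1/m³, so the series converges absolutely by comparison with the p-series (p = 3 > 1).

[9/2, 19/2]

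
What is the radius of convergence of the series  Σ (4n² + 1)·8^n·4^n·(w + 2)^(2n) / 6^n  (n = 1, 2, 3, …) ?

R = √3/4

Ratio test: |a_{n+1}/a_n| = [(4(n+1)² + 1)/(4n² + 1)] · 8·4/6 → 16/3 as n → ∞.
Successive powers of (w + 2) differ by 2, so the series converges when |w + 2|² · 16/3 < 1, i.e. |w + 2| < √(3/16). So R = √3/4.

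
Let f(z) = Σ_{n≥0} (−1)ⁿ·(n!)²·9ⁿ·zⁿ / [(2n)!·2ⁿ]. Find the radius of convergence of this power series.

R = 8/9

By the ratio test, |a_{n+1}/a_n| = (n+1)²/[(2n+1)·(2n+2)] · 9/2 → 9/8.
Thus R = 1/(9/8) = 8/9.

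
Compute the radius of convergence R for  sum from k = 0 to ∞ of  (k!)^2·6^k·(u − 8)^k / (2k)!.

R = 2/3

The ratio of consecutive coefficients is (k+1)²/[(2k+1)·(2k+2)] · 6 → 3/2.
Convergence for |u − 8| · 3/2 < 1, i.e. |u − 8| < 2/3. So R = 2/3.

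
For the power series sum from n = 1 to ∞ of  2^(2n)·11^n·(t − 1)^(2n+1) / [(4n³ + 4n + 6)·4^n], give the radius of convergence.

By the ratio test, |a_{n+1}/a_n| = [(4n³ + 4n + 6)/(4(n+1)³ + 4(n+1) + 6)] · 4·11/4 → 11.
Successive powers of (t − 1) differ by 2, so the series converges when |t − 1|² · 11 < 1, i.e. |t − 1| < √(1/11). So R = √11/11.

R = √11/11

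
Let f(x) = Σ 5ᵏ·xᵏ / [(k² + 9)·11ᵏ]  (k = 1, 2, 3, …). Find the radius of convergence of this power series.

R = 11/5

By the ratio test, |a_{k+1}/a_k| = [(k² + 9)/((k+1)² + 9)] · 5/11 → 5/11.
The series converges when 5/11 · |x| < 1, giving R = 11/5.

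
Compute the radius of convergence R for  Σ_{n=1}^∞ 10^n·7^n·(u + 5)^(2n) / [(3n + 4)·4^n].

Apply the ratio test: |a_{n+1}| / |a_n| = [(3n + 4)/(3(n+1) + 4)] · 10·7/4, which tends to 35/2 as n → ∞.
Successive powers of (u + 5) differ by 2, so the series converges when |u + 5|² · 35/2 < 1, i.e. |u + 5| < √(2/35). So R = √70/35.

R = √70/35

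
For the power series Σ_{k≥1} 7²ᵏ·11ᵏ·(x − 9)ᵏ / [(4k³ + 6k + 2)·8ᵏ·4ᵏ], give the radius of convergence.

R = 32/539

Apply the ratio test: |a_{k+1}| / |a_k| = [(4k³ + 6k + 2)/(4(k+1)³ + 6(k+1) + 2)] · 49·11/(8·4), which tends to 539/32 as k → ∞.
Thus R = 1/(539/32) = 32/539.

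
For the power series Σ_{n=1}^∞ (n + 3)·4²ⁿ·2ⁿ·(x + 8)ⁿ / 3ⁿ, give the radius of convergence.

R = 3/32

Ratio test: |a_{n+1}/a_n| = [((n+1) + 3)/(n + 3)] · 16·2/3 → 32/3 as n → ∞.
Convergence for |x + 8| · 32/3 < 1, i.e. |x + 8| < 3/32. So R = 3/32.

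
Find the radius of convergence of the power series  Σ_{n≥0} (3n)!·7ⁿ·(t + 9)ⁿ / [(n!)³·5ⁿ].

Apply the ratio test: |a_{n+1}| / |a_n| = (3n+1)·(3n+2)·(3n+3)/(n+1)³ · 7/5, which tends to 189/5 as n → ∞.
The series converges when 189/5 · |t + 9| < 1, giving R = 5/189.

R = 5/189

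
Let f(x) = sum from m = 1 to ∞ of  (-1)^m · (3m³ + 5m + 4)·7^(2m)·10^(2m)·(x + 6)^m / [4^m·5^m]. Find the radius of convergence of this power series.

The ratio of consecutive coefficients is [(3(m+1)³ + 5(m+1) + 4)/(3m³ + 5m + 4)] · 49·100/(4·5) → 245.
Convergence for |x + 6| · 245 < 1, i.e. |x + 6| < 1/245. So R = 1/245.

R = 1/245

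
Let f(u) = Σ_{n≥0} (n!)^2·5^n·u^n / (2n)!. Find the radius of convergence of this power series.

Apply the ratio test: |a_{n+1}| / |a_n| = (n+1)²/[(2n+1)·(2n+2)] · 5, which tends to 5/4 as n → ∞.
The series converges when 5/4 · |u| < 1, giving R = 4/5.

R = 4/5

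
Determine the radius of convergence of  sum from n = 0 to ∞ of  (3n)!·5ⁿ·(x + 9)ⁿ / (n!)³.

Apply the ratio test: |a_{n+1}| / |a_n| = (3n+1)·(3n+2)·(3n+3)/(n+1)³ · 5, which tends to 135 as n → ∞.
The series converges when 135 · |x + 9| < 1, giving R = 1/135.

R = 1/135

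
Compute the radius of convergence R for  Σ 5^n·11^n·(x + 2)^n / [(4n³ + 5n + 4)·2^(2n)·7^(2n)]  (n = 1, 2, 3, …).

R = 196/55

By the ratio test, |a_{n+1}/a_n| = [(4n³ + 5n + 4)/(4(n+1)³ + 5(n+1) + 4)] · 5·11/(4·49) → 55/196.
Hence the series converges for |x + 2| < 1/(55/196) = 196/55, so the radius of convergence is 196/55.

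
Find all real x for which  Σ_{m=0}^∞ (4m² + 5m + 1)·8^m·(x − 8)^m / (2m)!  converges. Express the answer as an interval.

By the ratio test, |a_{m+1}/a_m| = (4(m+1)² + 5(m+1) + 1)/(4m² + 5m + 1) · 8 · 1/[(2m+1)·(2m+2)] → 0.
The limit is 0, so the series converges for all x; R = ∞.

(−∞, ∞)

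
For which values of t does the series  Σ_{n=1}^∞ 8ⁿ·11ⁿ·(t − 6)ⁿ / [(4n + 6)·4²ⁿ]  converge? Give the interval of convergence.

[64/11, 68/11)

Apply the ratio test: |a_{n+1}| / |a_n| = [(4n + 6)/(4(n+1) + 6)] · 8·11/16, which tends to 11/2 as n → ∞.
Convergence for |t − 6| · 11/2 < 1, i.e. |t − 6| < 2/11. So R = 2/11.
Check t = 68/11: the terms behave like c/n; limit comparison with the harmonic series gives divergence.
Endpoint t = 64/11: the terms alternate in sign and decrease monotonically to 0 in absolute value (size ~ c/n), so the alternating series test gives convergence.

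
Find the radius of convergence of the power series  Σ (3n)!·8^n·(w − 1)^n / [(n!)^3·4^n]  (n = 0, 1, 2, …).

Ratio test: |a_{n+1}/a_n| = (3n+1)·(3n+2)·(3n+3)/(n+1)³ · 8/4 → 54 as n → ∞.
Convergence for |w − 1| · 54 < 1, i.e. |w − 1| < 1/54. So R = 1/54.

R = 1/54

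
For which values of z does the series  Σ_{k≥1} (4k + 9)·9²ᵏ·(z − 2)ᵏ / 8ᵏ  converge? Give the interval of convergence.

Ratio test: |a_{k+1}/a_k| = [(4(k+1) + 9)/(4k + 9)] · 81/8 → 81/8 as k → ∞.
Thus R = 1/(81/8) = 8/81.
At z = 170/81: the k-th term does not approach 0; divergence by the term test.
Check z = 154/81: the k-th term does not approach 0; divergence by the term test.

(154/81, 170/81)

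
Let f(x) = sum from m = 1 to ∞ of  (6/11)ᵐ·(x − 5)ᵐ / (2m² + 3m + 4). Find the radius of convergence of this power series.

The ratio of consecutive coefficients is [(2m² + 3m + 4)/(2(m+1)² + 3(m+1) + 4)] · 6/11 → 6/11.
Thus R = 1/(6/11) = 11/6.

R = 11/6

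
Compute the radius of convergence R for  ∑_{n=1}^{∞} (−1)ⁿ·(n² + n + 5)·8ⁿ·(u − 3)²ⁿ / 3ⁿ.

R = √6/4

By the ratio test, |a_{n+1}/a_n| = [((n+1)² + (n+1) + 5)/(n² + n + 5)] · 8/3 → 8/3.
Writing y = (u − 3)², the series in y has radius 3/8, so |u − 3| < √(3/8) and R = √6/4.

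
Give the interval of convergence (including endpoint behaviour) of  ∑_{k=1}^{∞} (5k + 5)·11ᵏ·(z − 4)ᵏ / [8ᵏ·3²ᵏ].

Ratio test: |a_{k+1}/a_k| = [(5(k+1) + 5)/(5k + 5)] · 11/(8·9) → 11/72 as k → ∞.
Hence the series converges for |z − 4| < 1/(11/72) = 72/11, so the radius of convergence is 72/11.
When z = 116/11, the terms do not tend to 0, so the series diverges.
Endpoint z = -28/11: the k-th term does not approach 0; divergence by the term test.

(-28/11, 116/11)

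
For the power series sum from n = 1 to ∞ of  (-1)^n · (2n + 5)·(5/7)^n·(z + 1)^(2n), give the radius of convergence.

R = √35/5

By the ratio test, |a_{n+1}/a_n| = [(2(n+1) + 5)/(2n + 5)] · 5/7 → 5/7.
Since the exponent of (z + 1) increases by 2 each term, convergence requires |z + 1|² < 7/5, hence R = √35/5.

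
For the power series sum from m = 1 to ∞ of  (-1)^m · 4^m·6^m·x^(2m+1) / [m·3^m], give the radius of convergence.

Apply the ratio test: |a_{m+1}| / |a_m| = [m/(m+1)] · 4·6/3, which tends to 8 as m → ∞.
Writing y = x², the series in y has radius 1/8, so |x| < √(1/8) and R = √2/4.

R = √2/4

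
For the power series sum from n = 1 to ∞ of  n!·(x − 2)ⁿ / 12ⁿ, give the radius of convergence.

R = 0

Apply the ratio test: |a_{n+1}| / |a_n| = (n+1) · 1/12, which tends to ∞ as n → ∞.
Since the ratio → ∞, the series diverges for every x ≠ 2, and R = 0.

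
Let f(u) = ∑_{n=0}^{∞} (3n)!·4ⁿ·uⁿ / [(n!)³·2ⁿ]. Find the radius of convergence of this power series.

R = 1/54

The ratio of consecutive coefficients is (3n+1)·(3n+2)·(3n+3)/(n+1)³ · 4/2 → 54.
Thus R = 1/(54) = 1/54.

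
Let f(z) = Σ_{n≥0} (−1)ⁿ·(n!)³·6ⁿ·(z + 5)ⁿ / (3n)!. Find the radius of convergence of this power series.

R = 9/2

The ratio of consecutive coefficients is (n+1)³/[(3n+1)·(3n+2)·(3n+3)] · 6 → 2/9.
The series converges when 2/9 · |z + 5| < 1, giving R = 9/2.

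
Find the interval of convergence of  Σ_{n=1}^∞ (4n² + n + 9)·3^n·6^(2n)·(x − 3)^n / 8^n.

The ratio of consecutive coefficients is [(4(n+1)² + (n+1) + 9)/(4n² + n + 9)] · 3·36/8 → 27/2.
Thus R = 1/(27/2) = 2/27.
When x = 83/27, the terms do not tend to 0, so the series diverges.
Check x = 79/27: the terms do not tend to 0, so the series diverges.

(79/27, 83/27)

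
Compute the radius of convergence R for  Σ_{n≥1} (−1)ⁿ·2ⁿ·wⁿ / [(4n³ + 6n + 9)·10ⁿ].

R = 5

By the ratio test, |a_{n+1}/a_n| = [(4n³ + 6n + 9)/(4(n+1)³ + 6(n+1) + 9)] · 2/10 → 1/5.
Thus R = 1/(1/5) = 5.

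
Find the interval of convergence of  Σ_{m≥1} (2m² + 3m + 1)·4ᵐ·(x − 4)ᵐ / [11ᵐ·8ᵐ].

Ratio test: |a_{m+1}/a_m| = [(2(m+1)² + 3(m+1) + 1)/(2m² + 3m + 1)] · 4/(11·8) → 1/22 as m → ∞.
Thus R = 1/(1/22) = 22.
At x = 26: the terms have absolute value of order m², which does not tend to 0, so the series diverges by the divergence test.
Check x = -18: the terms have absolute value of order m², which does not tend to 0, so the series diverges by the divergence test.

(-18, 26)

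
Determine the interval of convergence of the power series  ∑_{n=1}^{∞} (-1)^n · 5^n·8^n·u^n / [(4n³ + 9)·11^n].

Apply the ratio test: |a_{n+1}| / |a_n| = [(4n³ + 9)/(4(n+1)³ + 9)] · 5·8/11, which tends to 40/11 as n → ∞.
Thus R = 1/(40/11) = 11/40.
Endpoint u = 11/40: the series is dominated by a constant times Σ 1/n³, which converges (p = 3 > 1).
At u = -11/40: the terms are on the order of 1/n³, so the series converges absolutely by comparison with the p-series (p = 3 > 1).

[-11/40, 11/40]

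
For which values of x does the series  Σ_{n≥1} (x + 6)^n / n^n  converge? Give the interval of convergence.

Root test: |a_n|^(1/n) = 1/n → 0.
Since the n-th root of |a_n| tends to 0, the series converges for all real x; R = ∞.

(−∞, ∞)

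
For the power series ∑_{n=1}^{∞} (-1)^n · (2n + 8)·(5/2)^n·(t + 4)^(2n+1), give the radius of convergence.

R = √10/5

Ratio test: |a_{n+1}/a_n| = [(2(n+1) + 8)/(2n + 8)] · 5/2 → 5/2 as n → ∞.
Writing y = (t + 4)², the series in y has radius 2/5, so |t + 4| < √(2/5) and R = √10/5.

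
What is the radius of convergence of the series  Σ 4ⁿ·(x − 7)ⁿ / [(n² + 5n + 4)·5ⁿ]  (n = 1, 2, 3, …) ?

Apply the ratio test: |a_{n+1}| / |a_n| = [(n² + 5n + 4)/((n+1)² + 5(n+1) + 4)] · 4/5, which tends to 4/5 as n → ∞.
Thus R = 1/(4/5) = 5/4.

R = 5/4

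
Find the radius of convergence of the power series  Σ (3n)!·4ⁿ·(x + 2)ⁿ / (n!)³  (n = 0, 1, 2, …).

Apply the ratio test: |a_{n+1}| / |a_n| = (3n+1)·(3n+2)·(3n+3)/(n+1)³ · 4, which tends to 108 as n → ∞.
The series converges when 108 · |x + 2| < 1, giving R = 1/108.

R = 1/108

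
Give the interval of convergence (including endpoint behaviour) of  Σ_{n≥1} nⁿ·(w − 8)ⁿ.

Root test: |a_n|^(1/n) = n → ∞.
Since the n-th root of |a_n| is unbounded, the series converges only at w = 8; R = 0.

{8}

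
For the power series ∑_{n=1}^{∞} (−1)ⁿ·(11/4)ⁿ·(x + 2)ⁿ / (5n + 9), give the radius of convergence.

Apply the ratio test: |a_{n+1}| / |a_n| = [(5n + 9)/(5(n+1) + 9)] · 11/4, which tends to 11/4 as n → ∞.
Hence the series converges for |x + 2| < 1/(11/4) = 4/11, so the radius of convergence is 4/11.

R = 4/11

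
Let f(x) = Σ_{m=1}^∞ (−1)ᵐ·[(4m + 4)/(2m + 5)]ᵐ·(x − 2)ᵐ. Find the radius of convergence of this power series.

Root test: |a_m|^(1/m) = (4m + 4)/(2m + 5) → 2.
Hence the series converges for |x − 2| < 1/(2) = 1/2, so the radius of convergence is 1/2.

R = 1/2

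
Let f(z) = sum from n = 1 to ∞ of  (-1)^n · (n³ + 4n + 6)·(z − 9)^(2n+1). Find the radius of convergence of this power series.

Apply the ratio test: |a_{n+1}| / |a_n| = ((n+1)³ + 4(n+1) + 6)/(n³ + 4n + 6), which tends to 1 as n → ∞.
Writing y = (z − 9)², the series in y has radius 1, so |z − 9| < √(1) = 1 and R = 1.

R = 1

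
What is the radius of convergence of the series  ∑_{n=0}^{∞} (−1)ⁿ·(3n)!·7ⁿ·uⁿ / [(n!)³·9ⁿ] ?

Ratio test: |a_{n+1}/a_n| = (3n+1)·(3n+2)·(3n+3)/(n+1)³ · 7/9 → 21 as n → ∞.
Hence the series converges for |u| < 1/(21) = 1/21, so the radius of convergence is 1/21.

R = 1/21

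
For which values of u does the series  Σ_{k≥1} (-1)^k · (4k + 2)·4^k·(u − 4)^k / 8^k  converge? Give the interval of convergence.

(2, 6)

The ratio of consecutive coefficients is [(4(k+1) + 2)/(4k + 2)] · 4/8 → 1/2.
Hence the series converges for |u − 4| < 1/(1/2) = 2, so the radius of convergence is 2.
Check u = 6: the terms have absolute value of order k, which does not tend to 0, so the series diverges by the divergence test.
Endpoint u = 2: the k-th term does not approach 0; divergence by the term test.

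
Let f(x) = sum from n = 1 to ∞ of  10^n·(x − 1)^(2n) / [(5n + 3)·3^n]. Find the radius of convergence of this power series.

R = √30/10

Apply the ratio test: |a_{n+1}| / |a_n| = [(5n + 3)/(5(n+1) + 3)] · 10/3, which tends to 10/3 as n → ∞.
Successive powers of (x − 1) differ by 2, so the series converges when |x − 1|² · 10/3 < 1, i.e. |x − 1| < √(3/10). So R = √30/10.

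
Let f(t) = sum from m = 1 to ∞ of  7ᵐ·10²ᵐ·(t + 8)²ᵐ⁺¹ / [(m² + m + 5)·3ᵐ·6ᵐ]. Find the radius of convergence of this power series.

R = 3√14/70

By the ratio test, |a_{m+1}/a_m| = [(m² + m + 5)/((m+1)² + (m+1) + 5)] · 7·100/(3·6) → 350/9.
Successive powers of (t + 8) differ by 2, so the series converges when |t + 8|² · 350/9 < 1, i.e. |t + 8| < √(9/350). So R = 3√14/70.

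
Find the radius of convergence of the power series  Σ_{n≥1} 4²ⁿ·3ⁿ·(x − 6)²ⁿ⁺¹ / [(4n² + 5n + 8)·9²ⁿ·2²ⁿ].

R = 3√3/2

Apply the ratio test: |a_{n+1}| / |a_n| = [(4n² + 5n + 8)/(4(n+1)² + 5(n+1) + 8)] · 16·3/(81·4), which tends to 4/27 as n → ∞.
Writing y = (x − 6)², the series in y has radius 27/4, so |x − 6| < √(27/4) and R = 3√3/2.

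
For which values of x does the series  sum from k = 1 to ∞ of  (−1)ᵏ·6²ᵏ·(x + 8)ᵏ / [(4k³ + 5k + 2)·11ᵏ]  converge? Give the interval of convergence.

[-299/36, -277/36]

Apply the ratio test: |a_{k+1}| / |a_k| = [(4k³ + 5k + 2)/(4(k+1)³ + 5(k+1) + 2)] · 36/11, which tends to 36/11 as k → ∞.
Thus R = 1/(36/11) = 11/36.
When x = -277/36, the series is dominated by a constant times Σ 1/k³, which converges (p = 3 > 1).
Check x = -299/36: the series is dominated by a constant times Σ 1/k³, which converges (p = 3 > 1).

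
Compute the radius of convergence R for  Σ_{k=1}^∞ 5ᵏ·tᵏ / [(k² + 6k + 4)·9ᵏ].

R = 9/5

By the ratio test, |a_{k+1}/a_k| = [(k² + 6k + 4)/((k+1)² + 6(k+1) + 4)] · 5/9 → 5/9.
Convergence for |t| · 5/9 < 1, i.e. |t| < 9/5. So R = 9/5.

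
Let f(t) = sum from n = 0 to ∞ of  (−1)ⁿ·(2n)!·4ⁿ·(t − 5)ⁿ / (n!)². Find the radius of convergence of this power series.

R = 1/16

Apply the ratio test: |a_{n+1}| / |a_n| = (2n+1)·(2n+2)/(n+1)² · 4, which tends to 16 as n → ∞.
Convergence for |t − 5| · 16 < 1, i.e. |t − 5| < 1/16. So R = 1/16.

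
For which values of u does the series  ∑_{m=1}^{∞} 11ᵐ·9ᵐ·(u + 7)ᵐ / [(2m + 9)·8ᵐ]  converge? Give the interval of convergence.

[-701/99, -685/99)

Ratio test: |a_{m+1}/a_m| = [(2m + 9)/(2(m+1) + 9)] · 11·9/8 → 99/8 as m → ∞.
Convergence for |u + 7| · 99/8 < 1, i.e. |u + 7| < 8/99. So R = 8/99.
Endpoint u = -685/99: the terms behave like c/m; limit comparison with the harmonic series gives divergence.
Endpoint u = -701/99: the terms alternate in sign and decrease monotonically to 0 in absolute value (size ~ c/m), so the alternating series test gives convergence.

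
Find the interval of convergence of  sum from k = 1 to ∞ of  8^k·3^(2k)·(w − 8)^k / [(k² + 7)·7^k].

[569/72, 583/72]

The ratio of consecutive coefficients is [(k² + 7)/((k+1)² + 7)] · 8·9/7 → 72/7.
The series converges when 72/7 · |w − 8| < 1, giving R = 7/72.
When w = 583/72, absolute convergence follows by limit comparison with Σ 1/k².
Endpoint w = 569/72: absolute convergence follows by limit comparison with Σ 1/k².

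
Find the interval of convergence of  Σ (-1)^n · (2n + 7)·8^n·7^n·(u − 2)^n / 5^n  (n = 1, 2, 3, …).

(107/56, 117/56)

Apply the ratio test: |a_{n+1}| / |a_n| = [(2(n+1) + 7)/(2n + 7)] · 8·7/5, which tends to 56/5 as n → ∞.
Thus R = 1/(56/5) = 5/56.
Check u = 117/56: the n-th term does not approach 0; divergence by the term test.
Endpoint u = 107/56: the n-th term does not approach 0; divergence by the term test.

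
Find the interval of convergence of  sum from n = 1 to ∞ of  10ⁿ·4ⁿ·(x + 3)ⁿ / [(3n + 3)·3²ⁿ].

[-129/40, -111/40)

By the ratio test, |a_{n+1}/a_n| = [(3n + 3)/(3(n+1) + 3)] · 10·4/9 → 40/9.
Thus R = 1/(40/9) = 9/40.
Check x = -111/40: comparison with the harmonic series Σ 1/n shows the series diverges.
When x = -129/40, convergence follows from the alternating series test (terms decrease monotonically to 0).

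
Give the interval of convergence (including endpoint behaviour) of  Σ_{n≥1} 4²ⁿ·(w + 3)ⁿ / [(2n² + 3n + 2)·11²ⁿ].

[-169/16, 73/16]

By the ratio test, |a_{n+1}/a_n| = [(2n² + 3n + 2)/(2(n+1)² + 3(n+1) + 2)] · 16/121 → 16/121.
Convergence for |w + 3| · 16/121 < 1, i.e. |w + 3| < 121/16. So R = 121/16.
Check w = 73/16: the terms are on the order of 1/n², so the series converges absolutely by comparison with the p-series (p = 2 > 1).
Endpoint w = -169/16: the series is dominated by a constant times Σ 1/n², which converges (p = 2 > 1).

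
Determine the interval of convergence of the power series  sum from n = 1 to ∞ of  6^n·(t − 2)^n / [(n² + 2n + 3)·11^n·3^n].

[-7/2, 15/2]

Apply the ratio test: |a_{n+1}| / |a_n| = [(n² + 2n + 3)/((n+1)² + 2(n+1) + 3)] · 6/(11·3), which tends to 2/11 as n → ∞.
Convergence for |t − 2| · 2/11 < 1, i.e. |t − 2| < 11/2. So R = 11/2.
Check t = 15/2: the series is dominated by a constant times Σ 1/n², which converges (p = 2 > 1).
When t = -7/2, the terms are on the order of 1/n², so the series converges absolutely by comparison with the p-series (p = 2 > 1).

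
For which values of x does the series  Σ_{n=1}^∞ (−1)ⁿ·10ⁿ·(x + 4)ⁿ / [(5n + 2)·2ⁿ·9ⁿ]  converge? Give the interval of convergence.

Ratio test: |a_{n+1}/a_n| = [(5n + 2)/(5(n+1) + 2)] · 10/(2·9) → 5/9 as n → ∞.
Thus R = 1/(5/9) = 9/5.
Endpoint x = -11/5: an alternating series whose terms decrease to 0 in absolute value, so it converges by the Leibniz criterion.
Endpoint x = -29/5: comparison with the harmonic series Σ 1/n shows the series diverges.

(-29/5, -11/5]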